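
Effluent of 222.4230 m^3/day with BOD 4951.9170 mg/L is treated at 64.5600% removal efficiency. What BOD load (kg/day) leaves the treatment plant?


Load_in = volume * conc / 1000 = 222.4230 * 4951.9170 / 1000 = 1101.4202 kg/day
Removed = Load_in * eff / 100 = 1101.4202 * 64.5600 / 100 = 711.0769 kg/day
Load_out = Load_in - Removed = 1101.4202 - 711.0769 = 390.3433 kg/day


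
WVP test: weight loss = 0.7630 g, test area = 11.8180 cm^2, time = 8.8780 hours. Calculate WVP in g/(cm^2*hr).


Formula: WVP = loss / (area * time)
Substituting: WVP = 0.7630 / (11.8180 * 8.8780)
Result: 0.00727219 g/(cm^2*hr)


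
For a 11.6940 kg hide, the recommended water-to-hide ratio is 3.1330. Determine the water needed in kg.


Formula: Water = hide_weight * ratio
Substituting: Water = 11.6940 * 3.1330
Result: 36.6373 kg


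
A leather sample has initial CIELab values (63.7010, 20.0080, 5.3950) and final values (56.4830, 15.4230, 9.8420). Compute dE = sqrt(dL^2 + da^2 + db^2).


dL = -7.2180, da = -4.5850, db = 4.4470
dE = sqrt((-7.2180)^2 + (-4.5850)^2 + 4.4470^2) = 9.6383


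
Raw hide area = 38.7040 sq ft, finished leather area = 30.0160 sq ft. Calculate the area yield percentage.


Formula: Yield = finished / raw * 100
Substituting: Yield = 30.0160 / 38.7040 * 100
Result: 77.5527 %


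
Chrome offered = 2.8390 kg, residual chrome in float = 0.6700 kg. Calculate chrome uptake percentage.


Formula: Uptake = (offered - residual) / offered * 100
Substituting: Uptake = (2.8390 - 0.6700) / 2.8390 * 100
Result: 76.4001 %


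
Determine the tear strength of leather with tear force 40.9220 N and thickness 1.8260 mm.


Formula: Tear strength = force / thickness
Substituting: Tear strength = 40.9220 / 1.8260
Result: 22.4107 N/mm


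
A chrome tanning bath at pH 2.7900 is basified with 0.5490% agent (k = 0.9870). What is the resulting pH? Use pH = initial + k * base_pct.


Formula: pH_final = pH_initial + k * base_pct
Substituting: pH_final = 2.7900 + 0.9870 * 0.5490
Result: 3.3319


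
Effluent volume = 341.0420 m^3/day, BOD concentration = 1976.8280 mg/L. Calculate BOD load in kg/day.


Formula: BOD_load = volume * conc / 1000
Substituting: BOD_load = 341.0420 * 1976.8280 / 1000
Result: 674.1814 kg/day


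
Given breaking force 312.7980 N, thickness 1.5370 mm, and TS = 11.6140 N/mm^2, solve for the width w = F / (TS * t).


Formula: w = F / (TS * t)
Substituting: w = 312.7980 / (11.6140 * 1.5370)
Result: 17.5230 mm


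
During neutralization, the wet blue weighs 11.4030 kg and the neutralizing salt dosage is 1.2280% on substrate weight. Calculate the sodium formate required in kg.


Formula: Neutralizer = substrate * pct / 100
Substituting: Neutralizer = 11.4030 * 1.2280 / 100
Result: 0.1400 kg


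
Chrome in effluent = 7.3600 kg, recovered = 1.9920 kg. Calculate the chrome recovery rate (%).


Formula: Recovery = recovered / input * 100
Substituting: Recovery = 1.9920 / 7.3600 * 100
Result: 27.0652 %


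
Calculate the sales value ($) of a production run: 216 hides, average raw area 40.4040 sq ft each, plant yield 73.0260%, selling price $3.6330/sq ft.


Raw_total = N * avg_area = 216 * 40.4040 = 8727.2640 sq ft
Finished = Raw_total * yield / 100 = 8727.2640 * 73.0260 / 100 = 6373.1718 sq ft
Value = Finished * price = 6373.1718 * 3.6330 = 23153.7332 $


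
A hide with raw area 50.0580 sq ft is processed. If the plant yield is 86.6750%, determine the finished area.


Formula: finished = raw * yield / 100
Substituting: finished = 50.0580 * 86.6750 / 100
Result: 43.3878 sq ft


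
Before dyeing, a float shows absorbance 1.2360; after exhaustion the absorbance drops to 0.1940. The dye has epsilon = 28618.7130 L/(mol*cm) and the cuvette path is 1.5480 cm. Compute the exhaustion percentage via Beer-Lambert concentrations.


c_initial = A_i / (epsilon * l) = 1.2360 / (28618.7130 * 1.5480) = 2.7900e-05 mol/L
c_final = A_f / (epsilon * l) = 0.1940 / (28618.7130 * 1.5480) = 4.3791e-06 mol/L
Exhaustion = (c_initial - c_final) / c_initial * 100 = (2.7900e-05 - 4.3791e-06) / 2.7900e-05 * 100 = 84.3042 %


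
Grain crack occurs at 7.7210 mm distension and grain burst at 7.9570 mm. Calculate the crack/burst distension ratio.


Formula: Ratio = crack / burst
Substituting: Ratio = 7.7210 / 7.9570
Result: 0.9703


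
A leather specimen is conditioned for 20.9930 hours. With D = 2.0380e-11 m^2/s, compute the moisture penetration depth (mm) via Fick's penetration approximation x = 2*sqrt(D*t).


t = 20.9930 hr * 3600 = 75574.8000 s
D * t = 2.0380e-11 * 75574.8000 = 1.5402e-06
x = 2 * sqrt(D*t) = 2 * sqrt(1.5402e-06) = 0.00248211 m = 2.4821 mm


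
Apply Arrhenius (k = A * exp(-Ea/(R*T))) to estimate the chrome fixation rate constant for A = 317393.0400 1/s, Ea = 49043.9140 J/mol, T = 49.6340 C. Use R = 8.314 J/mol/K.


T_K = T_C + 273.15 = 49.6340 + 273.15 = 322.7840 K
exponent = -Ea / (R * T_K) = -49043.9140 / (8.314 * 322.7840) = -18.2752
k = A * exp(exponent) = 317393.0400 * exp(-18.2752) = 0.0036708 1/s


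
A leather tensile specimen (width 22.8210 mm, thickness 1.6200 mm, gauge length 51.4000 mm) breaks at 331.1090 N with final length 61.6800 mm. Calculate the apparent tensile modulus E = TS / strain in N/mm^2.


TS = F / (w * t) = 331.1090 / (22.8210 * 1.6200) = 8.9561 N/mm^2
strain = (Lf - L0) / L0 = (61.6800 - 51.4000) / 51.4000 = 0.2000
E = TS / strain = 8.9561 / 0.2000 = 44.7807 N/mm^2


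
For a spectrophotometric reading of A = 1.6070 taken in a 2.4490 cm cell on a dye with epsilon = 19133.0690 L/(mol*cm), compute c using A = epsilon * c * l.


Formula: c = A / (epsilon * l)
Substituting: c = 1.6070 / (19133.0690 * 2.4490)
Result: 3.4296e-05 mol/L


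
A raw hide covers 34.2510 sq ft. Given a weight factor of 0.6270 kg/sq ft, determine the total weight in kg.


Formula: Weight = area * weight_per_sqft
Substituting: Weight = 34.2510 * 0.6270
Result: 21.4754 kg


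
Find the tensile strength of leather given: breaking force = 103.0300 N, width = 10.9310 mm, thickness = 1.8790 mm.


Formula: TS = force / (width * thickness)
Substituting: TS = 103.0300 / (10.9310 * 1.8790)
Result: 5.0162 N/mm^2


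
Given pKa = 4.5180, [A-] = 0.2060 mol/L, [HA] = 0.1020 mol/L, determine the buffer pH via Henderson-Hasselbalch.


ratio = [A-] / [HA] = 0.2060 / 0.1020 = 2.0196
log10(ratio) = 0.3053
pH = pKa + log10(ratio) = 4.5180 + 0.3053 = 4.8233


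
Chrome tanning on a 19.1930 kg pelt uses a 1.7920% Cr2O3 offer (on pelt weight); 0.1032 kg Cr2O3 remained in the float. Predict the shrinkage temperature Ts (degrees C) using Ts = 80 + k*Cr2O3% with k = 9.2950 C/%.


Offered = pelt * offer_pct / 100 = 19.1930 * 1.7920 / 100 = 0.3439 kg
Uptake = offered - residual = 0.3439 - 0.1032 = 0.2407 kg
Cr2O3% on pelt = uptake / pelt * 100 = 0.2407 / 19.1930 * 100 = 1.2543 %
Ts = 80 + k * Cr2O3% = 80 + 9.2950 * 1.2543 = 91.6588 C


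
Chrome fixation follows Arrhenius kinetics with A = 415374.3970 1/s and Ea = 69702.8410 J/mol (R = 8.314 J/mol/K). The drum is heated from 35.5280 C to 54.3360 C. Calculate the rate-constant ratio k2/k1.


T1 = 35.5280 + 273.15 = 308.6780 K; T2 = 54.3360 + 273.15 = 327.4860 K
k1 = A * exp(-Ea/(R*T1)) = 415374.3970 * exp(-69702.8410/(8.314*308.6780)) = 6.6507e-07 1/s
k2 = A * exp(-Ea/(R*T2)) = 415374.3970 * exp(-69702.8410/(8.314*327.4860)) = 3.1645e-06 1/s
k2/k1 = 3.1645e-06 / 6.6507e-07 = 4.7581


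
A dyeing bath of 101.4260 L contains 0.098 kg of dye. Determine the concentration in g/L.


Formula: Conc = dye_mass(kg) / volume(L) * 1000
Substituting: Conc = 0.098 / 101.4260 * 1000
Result: 0.9662 g/L


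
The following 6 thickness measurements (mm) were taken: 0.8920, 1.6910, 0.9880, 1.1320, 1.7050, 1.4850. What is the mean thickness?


Formula: Average = sum / n
Substituting: Average = 7.8930 / 6
Result: 1.3155 mm


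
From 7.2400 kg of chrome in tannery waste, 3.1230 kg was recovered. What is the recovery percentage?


Formula: Recovery = recovered / input * 100
Substituting: Recovery = 3.1230 / 7.2400 * 100
Result: 43.1354 %


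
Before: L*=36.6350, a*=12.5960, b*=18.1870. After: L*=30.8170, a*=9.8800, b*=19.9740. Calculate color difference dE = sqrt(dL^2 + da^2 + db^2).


dL = -5.8180, da = -2.7160, db = 1.7870
dE = sqrt((-5.8180)^2 + (-2.7160)^2 + 1.7870^2) = 6.6648


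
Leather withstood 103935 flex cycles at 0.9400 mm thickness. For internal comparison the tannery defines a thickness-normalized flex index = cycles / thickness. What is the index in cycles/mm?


Formula: Index = cycles / thickness
Substituting: Index = 103935 / 0.9400
Result: 110569.1489 cycles/mm


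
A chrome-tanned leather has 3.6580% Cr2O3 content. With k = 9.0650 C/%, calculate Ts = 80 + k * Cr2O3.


Formula: Ts = 80 + k * Cr2O3
Substituting: Ts = 80 + 9.0650 * 3.6580
Result: 113.1598 C


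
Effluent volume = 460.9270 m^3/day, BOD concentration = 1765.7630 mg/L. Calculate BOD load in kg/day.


Formula: BOD_load = volume * conc / 1000
Substituting: BOD_load = 460.9270 * 1765.7630 / 1000
Result: 813.8878 kg/day


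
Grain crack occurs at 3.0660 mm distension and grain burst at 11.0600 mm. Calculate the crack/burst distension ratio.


Formula: Ratio = crack / burst
Substituting: Ratio = 3.0660 / 11.0600
Result: 0.2772


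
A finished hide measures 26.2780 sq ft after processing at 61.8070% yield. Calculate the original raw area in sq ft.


Formula: raw = finished * 100 / yield
Substituting: raw = 26.2780 * 100 / 61.8070
Result: 42.5162 sq ft


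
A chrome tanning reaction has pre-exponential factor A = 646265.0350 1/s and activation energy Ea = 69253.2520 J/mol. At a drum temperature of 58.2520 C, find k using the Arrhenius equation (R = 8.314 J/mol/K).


T_K = T_C + 273.15 = 58.2520 + 273.15 = 331.4020 K
exponent = -Ea / (R * T_K) = -69253.2520 / (8.314 * 331.4020) = -25.1348
k = A * exp(exponent) = 646265.0350 * exp(-25.1348) = 7.8436e-06 1/s


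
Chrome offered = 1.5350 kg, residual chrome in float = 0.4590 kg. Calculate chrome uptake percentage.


Formula: Uptake = (offered - residual) / offered * 100
Substituting: Uptake = (1.5350 - 0.4590) / 1.5350 * 100
Result: 70.0977 %


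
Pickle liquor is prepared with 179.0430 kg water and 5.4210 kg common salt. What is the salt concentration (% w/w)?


Formula: Conc = salt / (water + salt) * 100
Substituting: Conc = 5.4210 / (179.0430 + 5.4210) * 100
Result: 2.9388 %


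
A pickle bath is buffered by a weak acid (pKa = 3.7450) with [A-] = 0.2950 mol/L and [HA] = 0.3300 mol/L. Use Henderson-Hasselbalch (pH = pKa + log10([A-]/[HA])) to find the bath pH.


ratio = [A-] / [HA] = 0.2950 / 0.3300 = 0.8939
log10(ratio) = -0.0486919
pH = pKa + log10(ratio) = 3.7450 - 0.0486919 = 3.6963


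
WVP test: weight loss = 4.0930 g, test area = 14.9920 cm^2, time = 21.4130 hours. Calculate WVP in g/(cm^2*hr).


Formula: WVP = loss / (area * time)
Substituting: WVP = 4.0930 / (14.9920 * 21.4130)
Result: 0.0127498 g/(cm^2*hr)


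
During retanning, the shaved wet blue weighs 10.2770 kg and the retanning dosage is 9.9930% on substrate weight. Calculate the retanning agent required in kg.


Formula: Retan = substrate * pct / 100
Substituting: Retan = 10.2770 * 9.9930 / 100
Result: 1.0270 kg


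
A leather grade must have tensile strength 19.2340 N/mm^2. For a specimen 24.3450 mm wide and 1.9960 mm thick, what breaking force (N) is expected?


Formula: F = TS * w * t
Substituting: F = 19.2340 * 24.3450 * 1.9960
Result: 934.6305 N


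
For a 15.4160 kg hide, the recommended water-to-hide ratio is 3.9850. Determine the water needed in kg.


Formula: Water = hide_weight * ratio
Substituting: Water = 15.4160 * 3.9850
Result: 61.4328 kg


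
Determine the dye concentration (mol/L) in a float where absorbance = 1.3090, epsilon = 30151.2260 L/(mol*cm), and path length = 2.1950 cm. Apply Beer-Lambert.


Formula: c = A / (epsilon * l)
Substituting: c = 1.3090 / (30151.2260 * 2.1950)
Result: 1.9779e-05 mol/L


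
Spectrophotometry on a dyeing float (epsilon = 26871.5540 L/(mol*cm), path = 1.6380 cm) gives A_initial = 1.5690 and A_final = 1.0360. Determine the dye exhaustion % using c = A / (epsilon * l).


c_initial = A_i / (epsilon * l) = 1.5690 / (26871.5540 * 1.6380) = 3.5646e-05 mol/L
c_final = A_f / (epsilon * l) = 1.0360 / (26871.5540 * 1.6380) = 2.3537e-05 mol/L
Exhaustion = (c_initial - c_final) / c_initial * 100 = (3.5646e-05 - 2.3537e-05) / 3.5646e-05 * 100 = 33.9707 %


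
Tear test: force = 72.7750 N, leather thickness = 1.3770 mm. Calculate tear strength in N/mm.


Formula: Tear strength = force / thickness
Substituting: Tear strength = 72.7750 / 1.3770
Result: 52.8504 N/mm


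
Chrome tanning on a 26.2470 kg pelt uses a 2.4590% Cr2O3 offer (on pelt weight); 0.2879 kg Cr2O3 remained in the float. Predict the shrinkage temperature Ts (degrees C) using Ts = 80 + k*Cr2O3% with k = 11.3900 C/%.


Offered = pelt * offer_pct / 100 = 26.2470 * 2.4590 / 100 = 0.6454 kg
Uptake = offered - residual = 0.6454 - 0.2879 = 0.3575 kg
Cr2O3% on pelt = uptake / pelt * 100 = 0.3575 / 26.2470 * 100 = 1.3621 %
Ts = 80 + k * Cr2O3% = 80 + 11.3900 * 1.3621 = 95.5145 C


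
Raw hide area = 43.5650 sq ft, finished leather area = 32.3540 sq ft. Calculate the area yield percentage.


Formula: Yield = finished / raw * 100
Substituting: Yield = 32.3540 / 43.5650 * 100
Result: 74.2660 %


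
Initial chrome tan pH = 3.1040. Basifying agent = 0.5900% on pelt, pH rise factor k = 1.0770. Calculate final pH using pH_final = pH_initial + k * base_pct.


Formula: pH_final = pH_initial + k * base_pct
Substituting: pH_final = 3.1040 + 1.0770 * 0.5900
Result: 3.7394


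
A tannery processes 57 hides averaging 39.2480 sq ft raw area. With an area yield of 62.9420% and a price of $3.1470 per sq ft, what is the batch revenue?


Raw_total = N * avg_area = 57 * 39.2480 = 2237.1360 sq ft
Finished = Raw_total * yield / 100 = 2237.1360 * 62.9420 / 100 = 1408.0981 sq ft
Value = Finished * price = 1408.0981 * 3.1470 = 4431.2849 $


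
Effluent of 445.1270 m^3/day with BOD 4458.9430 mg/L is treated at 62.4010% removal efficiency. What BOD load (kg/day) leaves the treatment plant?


Load_in = volume * conc / 1000 = 445.1270 * 4458.9430 / 1000 = 1984.7959 kg/day
Removed = Load_in * eff / 100 = 1984.7959 * 62.4010 / 100 = 1238.5325 kg/day
Load_out = Load_in - Removed = 1984.7959 - 1238.5325 = 746.2634 kg/day


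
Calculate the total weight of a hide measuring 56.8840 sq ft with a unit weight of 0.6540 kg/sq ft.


Formula: Weight = area * weight_per_sqft
Substituting: Weight = 56.8840 * 0.6540
Result: 37.2021 kg


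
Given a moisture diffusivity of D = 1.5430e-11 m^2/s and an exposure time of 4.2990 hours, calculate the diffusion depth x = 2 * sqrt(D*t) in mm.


t = 4.2990 hr * 3600 = 15476.4000 s
D * t = 1.5430e-11 * 15476.4000 = 2.3880e-07
x = 2 * sqrt(D*t) = 2 * sqrt(2.3880e-07) = 9.7735e-04 m = 0.9773 mm


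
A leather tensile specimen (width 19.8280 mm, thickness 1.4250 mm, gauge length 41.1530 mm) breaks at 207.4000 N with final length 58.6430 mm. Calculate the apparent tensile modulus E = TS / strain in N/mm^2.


TS = F / (w * t) = 207.4000 / (19.8280 * 1.4250) = 7.3403 N/mm^2
strain = (Lf - L0) / L0 = (58.6430 - 41.1530) / 41.1530 = 0.4250
E = TS / strain = 7.3403 / 0.4250 = 17.2714 N/mm^2


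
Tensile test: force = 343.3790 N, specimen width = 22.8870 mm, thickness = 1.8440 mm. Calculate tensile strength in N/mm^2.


Formula: TS = force / (width * thickness)
Substituting: TS = 343.3790 / (22.8870 * 1.8440)
Result: 8.1362 N/mm^2


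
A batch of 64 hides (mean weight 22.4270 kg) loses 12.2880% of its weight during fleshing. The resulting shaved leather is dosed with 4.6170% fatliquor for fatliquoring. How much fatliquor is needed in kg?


Total_raw = N * avg_wt = 64 * 22.4270 = 1435.3280 kg
Substrate = Total_raw * (1 - loss/100) = 1435.3280 * (1 - 12.2880/100) = 1258.9549 kg
Fat = Substrate * pct / 100 = 1258.9549 * 4.6170 / 100 = 58.1259 kg


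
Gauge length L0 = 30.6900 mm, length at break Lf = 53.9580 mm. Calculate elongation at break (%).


Formula: Elongation = (Lf - L0) / L0 * 100
Substituting: Elongation = (53.9580 - 30.6900) / 30.6900 * 100
Result: 75.8162 %


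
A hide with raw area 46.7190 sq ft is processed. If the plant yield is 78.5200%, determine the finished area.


Formula: finished = raw * yield / 100
Substituting: finished = 46.7190 * 78.5200 / 100
Result: 36.6838 sq ft


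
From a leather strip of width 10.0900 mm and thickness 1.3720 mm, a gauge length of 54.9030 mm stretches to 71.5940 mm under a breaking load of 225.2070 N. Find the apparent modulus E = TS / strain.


TS = F / (w * t) = 225.2070 / (10.0900 * 1.3720) = 16.2681 N/mm^2
strain = (Lf - L0) / L0 = (71.5940 - 54.9030) / 54.9030 = 0.3040
E = TS / strain = 16.2681 / 0.3040 = 53.5119 N/mm^2


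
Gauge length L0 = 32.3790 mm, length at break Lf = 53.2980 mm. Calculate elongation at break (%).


Formula: Elongation = (Lf - L0) / L0 * 100
Substituting: Elongation = (53.2980 - 32.3790) / 32.3790 * 100
Result: 64.6067 %


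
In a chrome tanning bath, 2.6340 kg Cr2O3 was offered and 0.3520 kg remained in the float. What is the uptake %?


Formula: Uptake = (offered - residual) / offered * 100
Substituting: Uptake = (2.6340 - 0.3520) / 2.6340 * 100
Result: 86.6363 %


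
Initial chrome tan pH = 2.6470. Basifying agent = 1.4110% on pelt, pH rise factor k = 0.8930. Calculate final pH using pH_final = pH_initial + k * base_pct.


Formula: pH_final = pH_initial + k * base_pct
Substituting: pH_final = 2.6470 + 0.8930 * 1.4110
Result: 3.9070


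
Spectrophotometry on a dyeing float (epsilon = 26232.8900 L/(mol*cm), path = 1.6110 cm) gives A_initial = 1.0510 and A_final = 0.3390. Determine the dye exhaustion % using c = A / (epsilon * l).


c_initial = A_i / (epsilon * l) = 1.0510 / (26232.8900 * 1.6110) = 2.4869e-05 mol/L
c_final = A_f / (epsilon * l) = 0.3390 / (26232.8900 * 1.6110) = 8.0215e-06 mol/L
Exhaustion = (c_initial - c_final) / c_initial * 100 = (2.4869e-05 - 8.0215e-06) / 2.4869e-05 * 100 = 67.7450 %


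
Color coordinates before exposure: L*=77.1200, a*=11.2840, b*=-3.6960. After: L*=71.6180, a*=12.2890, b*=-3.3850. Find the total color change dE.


dL = -5.5020, da = 1.0050, db = 0.3110
dE = sqrt((-5.5020)^2 + 1.0050^2 + 0.3110^2) = 5.6017


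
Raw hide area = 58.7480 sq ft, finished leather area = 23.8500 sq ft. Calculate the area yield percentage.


Formula: Yield = finished / raw * 100
Substituting: Yield = 23.8500 / 58.7480 * 100
Result: 40.5971 %


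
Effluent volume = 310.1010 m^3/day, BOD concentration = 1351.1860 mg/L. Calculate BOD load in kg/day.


Formula: BOD_load = volume * conc / 1000
Substituting: BOD_load = 310.1010 * 1351.1860 / 1000
Result: 419.0041 kg/day


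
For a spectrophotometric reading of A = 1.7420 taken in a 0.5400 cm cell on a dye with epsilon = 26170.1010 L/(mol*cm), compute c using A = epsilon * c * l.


Formula: c = A / (epsilon * l)
Substituting: c = 1.7420 / (26170.1010 * 0.5400)
Result: 1.2327e-04 mol/L


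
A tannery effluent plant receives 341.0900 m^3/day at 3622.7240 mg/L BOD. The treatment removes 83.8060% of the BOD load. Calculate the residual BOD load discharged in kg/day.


Load_in = volume * conc / 1000 = 341.0900 * 3622.7240 / 1000 = 1235.6749 kg/day
Removed = Load_in * eff / 100 = 1235.6749 * 83.8060 / 100 = 1035.5697 kg/day
Load_out = Load_in - Removed = 1235.6749 - 1035.5697 = 200.1052 kg/day


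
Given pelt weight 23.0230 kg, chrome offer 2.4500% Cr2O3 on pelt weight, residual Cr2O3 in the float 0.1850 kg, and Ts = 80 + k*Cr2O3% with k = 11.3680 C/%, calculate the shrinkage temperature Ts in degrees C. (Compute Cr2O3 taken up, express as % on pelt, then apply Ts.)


Offered = pelt * offer_pct / 100 = 23.0230 * 2.4500 / 100 = 0.5641 kg
Uptake = offered - residual = 0.5641 - 0.1850 = 0.3791 kg
Cr2O3% on pelt = uptake / pelt * 100 = 0.3791 / 23.0230 * 100 = 1.6465 %
Ts = 80 + k * Cr2O3% = 80 + 11.3680 * 1.6465 = 98.7169 C


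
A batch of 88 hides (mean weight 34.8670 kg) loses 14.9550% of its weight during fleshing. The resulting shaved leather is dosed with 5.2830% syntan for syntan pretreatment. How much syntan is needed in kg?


Total_raw = N * avg_wt = 88 * 34.8670 = 3068.2960 kg
Substrate = Total_raw * (1 - loss/100) = 3068.2960 * (1 - 14.9550/100) = 2609.4323 kg
Syntan = Substrate * pct / 100 = 2609.4323 * 5.2830 / 100 = 137.8563 kg


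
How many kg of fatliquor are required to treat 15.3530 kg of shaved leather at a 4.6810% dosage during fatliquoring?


Formula: Fat = substrate * pct / 100
Substituting: Fat = 15.3530 * 4.6810 / 100
Result: 0.7187 kg


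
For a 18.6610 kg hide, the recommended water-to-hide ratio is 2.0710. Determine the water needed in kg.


Formula: Water = hide_weight * ratio
Substituting: Water = 18.6610 * 2.0710
Result: 38.6469 kg


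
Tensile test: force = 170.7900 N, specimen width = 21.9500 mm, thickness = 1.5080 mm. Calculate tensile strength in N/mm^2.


Formula: TS = force / (width * thickness)
Substituting: TS = 170.7900 / (21.9500 * 1.5080)
Result: 5.1597 N/mm^2


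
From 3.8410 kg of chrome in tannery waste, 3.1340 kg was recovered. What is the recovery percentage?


Formula: Recovery = recovered / input * 100
Substituting: Recovery = 3.1340 / 3.8410 * 100
Result: 81.5933 %


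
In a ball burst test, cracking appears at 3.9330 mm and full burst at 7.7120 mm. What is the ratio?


Formula: Ratio = crack / burst
Substituting: Ratio = 3.9330 / 7.7120
Result: 0.5100


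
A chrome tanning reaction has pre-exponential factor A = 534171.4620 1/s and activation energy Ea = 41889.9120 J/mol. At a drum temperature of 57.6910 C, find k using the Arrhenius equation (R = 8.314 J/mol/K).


T_K = T_C + 273.15 = 57.6910 + 273.15 = 330.8410 K
exponent = -Ea / (R * T_K) = -41889.9120 / (8.314 * 330.8410) = -15.2293
k = A * exp(exponent) = 534171.4620 * exp(-15.2293) = 0.1299 1/s


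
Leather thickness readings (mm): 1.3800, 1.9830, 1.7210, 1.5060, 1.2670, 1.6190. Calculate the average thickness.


Formula: Average = sum / n
Substituting: Average = 9.4760 / 6
Result: 1.5793 mm


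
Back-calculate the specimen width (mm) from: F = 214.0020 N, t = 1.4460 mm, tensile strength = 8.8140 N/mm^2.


Formula: w = F / (TS * t)
Substituting: w = 214.0020 / (8.8140 * 1.4460)
Result: 16.7910 mm


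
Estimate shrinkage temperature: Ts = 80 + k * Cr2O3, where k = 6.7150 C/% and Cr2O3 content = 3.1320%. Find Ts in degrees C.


Formula: Ts = 80 + k * Cr2O3
Substituting: Ts = 80 + 6.7150 * 3.1320
Result: 101.0314 C


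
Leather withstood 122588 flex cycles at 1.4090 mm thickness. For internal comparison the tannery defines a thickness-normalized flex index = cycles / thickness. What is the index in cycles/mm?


Formula: Index = cycles / thickness
Substituting: Index = 122588 / 1.4090
Result: 87003.5486 cycles/mm


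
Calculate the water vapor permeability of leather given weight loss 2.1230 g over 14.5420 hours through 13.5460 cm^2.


Formula: WVP = loss / (area * time)
Substituting: WVP = 2.1230 / (13.5460 * 14.5420)
Result: 0.0107774 g/(cm^2*hr)


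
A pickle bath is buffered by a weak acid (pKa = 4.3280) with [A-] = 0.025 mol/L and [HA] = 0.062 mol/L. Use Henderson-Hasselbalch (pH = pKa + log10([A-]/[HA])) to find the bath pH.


ratio = [A-] / [HA] = 0.025 / 0.062 = 0.4032
log10(ratio) = -0.3945
pH = pKa + log10(ratio) = 4.3280 - 0.3945 = 3.9335


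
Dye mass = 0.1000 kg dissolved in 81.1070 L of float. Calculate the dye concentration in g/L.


Formula: Conc = dye_mass(kg) / volume(L) * 1000
Substituting: Conc = 0.1000 / 81.1070 * 1000
Result: 1.2329 g/L


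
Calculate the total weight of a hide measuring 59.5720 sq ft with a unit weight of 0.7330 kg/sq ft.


Formula: Weight = area * weight_per_sqft
Substituting: Weight = 59.5720 * 0.7330
Result: 43.6663 kg


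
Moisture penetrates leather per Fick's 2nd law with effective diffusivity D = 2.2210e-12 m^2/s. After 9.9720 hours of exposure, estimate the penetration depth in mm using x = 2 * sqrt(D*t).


t = 9.9720 hr * 3600 = 35899.2000 s
D * t = 2.2210e-12 * 35899.2000 = 7.9732e-08
x = 2 * sqrt(D*t) = 2 * sqrt(7.9732e-08) = 5.6474e-04 m = 0.5647 mm


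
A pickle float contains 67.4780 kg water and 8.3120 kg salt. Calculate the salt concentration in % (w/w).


Formula: Conc = salt / (water + salt) * 100
Substituting: Conc = 8.3120 / (67.4780 + 8.3120) * 100
Result: 10.9671 %


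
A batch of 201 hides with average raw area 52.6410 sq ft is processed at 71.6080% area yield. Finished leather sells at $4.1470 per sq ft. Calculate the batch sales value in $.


Raw_total = N * avg_area = 201 * 52.6410 = 10580.8410 sq ft
Finished = Raw_total * yield / 100 = 10580.8410 * 71.6080 / 100 = 7576.7286 sq ft
Value = Finished * price = 7576.7286 * 4.1470 = 31420.6936 $


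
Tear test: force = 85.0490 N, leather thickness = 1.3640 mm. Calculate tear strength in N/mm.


Formula: Tear strength = force / thickness
Substituting: Tear strength = 85.0490 / 1.3640
Result: 62.3526 N/mm


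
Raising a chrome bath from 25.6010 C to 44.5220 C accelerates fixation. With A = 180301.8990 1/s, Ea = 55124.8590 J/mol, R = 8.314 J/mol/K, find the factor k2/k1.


T1 = 25.6010 + 273.15 = 298.7510 K; T2 = 44.5220 + 273.15 = 317.6720 K
k1 = A * exp(-Ea/(R*T1)) = 180301.8990 * exp(-55124.8590/(8.314*298.7510)) = 4.1441e-05 1/s
k2 = A * exp(-Ea/(R*T2)) = 180301.8990 * exp(-55124.8590/(8.314*317.6720)) = 1.5543e-04 1/s
k2/k1 = 1.5543e-04 / 4.1441e-05 = 3.7505


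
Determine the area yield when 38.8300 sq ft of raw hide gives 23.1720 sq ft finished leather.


Formula: Yield = finished / raw * 100
Substituting: Yield = 23.1720 / 38.8300 * 100
Result: 59.6755 %


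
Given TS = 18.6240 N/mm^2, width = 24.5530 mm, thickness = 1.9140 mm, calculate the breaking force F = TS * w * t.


Formula: F = TS * w * t
Substituting: F = 18.6240 * 24.5530 * 1.9140
Result: 875.2245 N


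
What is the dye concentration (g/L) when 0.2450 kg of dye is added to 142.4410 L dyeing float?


Formula: Conc = dye_mass(kg) / volume(L) * 1000
Substituting: Conc = 0.2450 / 142.4410 * 1000
Result: 1.7200 g/L


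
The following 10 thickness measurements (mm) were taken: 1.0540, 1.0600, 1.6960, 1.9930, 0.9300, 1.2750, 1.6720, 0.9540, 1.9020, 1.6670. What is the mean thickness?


Formula: Average = sum / n
Substituting: Average = 14.2030 / 10
Result: 1.4203 mm


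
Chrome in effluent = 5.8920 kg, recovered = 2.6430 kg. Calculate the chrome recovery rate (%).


Formula: Recovery = recovered / input * 100
Substituting: Recovery = 2.6430 / 5.8920 * 100
Result: 44.8574 %


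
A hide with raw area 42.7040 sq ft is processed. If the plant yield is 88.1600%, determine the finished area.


Formula: finished = raw * yield / 100
Substituting: finished = 42.7040 * 88.1600 / 100
Result: 37.6478 sq ft


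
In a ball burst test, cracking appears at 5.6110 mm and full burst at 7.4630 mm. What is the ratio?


Formula: Ratio = crack / burst
Substituting: Ratio = 5.6110 / 7.4630
Result: 0.7518


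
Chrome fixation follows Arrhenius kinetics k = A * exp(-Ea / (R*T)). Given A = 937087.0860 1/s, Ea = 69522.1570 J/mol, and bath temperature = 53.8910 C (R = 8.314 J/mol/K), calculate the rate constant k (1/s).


T_K = T_C + 273.15 = 53.8910 + 273.15 = 327.0410 K
exponent = -Ea / (R * T_K) = -69522.1570 / (8.314 * 327.0410) = -25.5688
k = A * exp(exponent) = 937087.0860 * exp(-25.5688) = 7.3684e-06 1/s


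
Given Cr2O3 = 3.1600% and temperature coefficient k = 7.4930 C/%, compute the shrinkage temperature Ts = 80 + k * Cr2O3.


Formula: Ts = 80 + k * Cr2O3
Substituting: Ts = 80 + 7.4930 * 3.1600
Result: 103.6779 C


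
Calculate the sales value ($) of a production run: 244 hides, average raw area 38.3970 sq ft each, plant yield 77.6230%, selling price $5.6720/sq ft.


Raw_total = N * avg_area = 244 * 38.3970 = 9368.8680 sq ft
Finished = Raw_total * yield / 100 = 9368.8680 * 77.6230 / 100 = 7272.3964 sq ft
Value = Finished * price = 7272.3964 * 5.6720 = 41249.0324 $


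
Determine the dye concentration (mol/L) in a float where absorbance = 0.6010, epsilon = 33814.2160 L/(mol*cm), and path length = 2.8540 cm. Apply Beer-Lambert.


Formula: c = A / (epsilon * l)
Substituting: c = 0.6010 / (33814.2160 * 2.8540)
Result: 6.2276e-06 mol/L


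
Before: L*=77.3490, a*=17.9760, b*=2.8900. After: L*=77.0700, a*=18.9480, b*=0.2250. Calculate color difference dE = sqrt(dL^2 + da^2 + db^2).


dL = -0.2790, da = 0.9720, db = -2.6650
dE = sqrt((-0.2790)^2 + 0.9720^2 + (-2.6650)^2) = 2.8504


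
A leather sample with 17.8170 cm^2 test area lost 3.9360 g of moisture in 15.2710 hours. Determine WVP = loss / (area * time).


Formula: WVP = loss / (area * time)
Substituting: WVP = 3.9360 / (17.8170 * 15.2710)
Result: 0.0144662 g/(cm^2*hr)


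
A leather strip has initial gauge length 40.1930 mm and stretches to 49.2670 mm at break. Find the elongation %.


Formula: Elongation = (Lf - L0) / L0 * 100
Substituting: Elongation = (49.2670 - 40.1930) / 40.1930 * 100
Result: 22.5761 %


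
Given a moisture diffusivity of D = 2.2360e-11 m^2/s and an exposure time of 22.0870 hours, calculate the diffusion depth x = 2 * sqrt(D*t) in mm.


t = 22.0870 hr * 3600 = 79513.2000 s
D * t = 2.2360e-11 * 79513.2000 = 1.7779e-06
x = 2 * sqrt(D*t) = 2 * sqrt(1.7779e-06) = 0.00266677 m = 2.6668 mm


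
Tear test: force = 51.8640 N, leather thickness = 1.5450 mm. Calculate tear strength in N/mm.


Formula: Tear strength = force / thickness
Substituting: Tear strength = 51.8640 / 1.5450
Result: 33.5689 N/mm


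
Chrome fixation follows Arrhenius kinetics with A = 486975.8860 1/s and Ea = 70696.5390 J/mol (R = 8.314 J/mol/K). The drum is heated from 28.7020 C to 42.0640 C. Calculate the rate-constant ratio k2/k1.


T1 = 28.7020 + 273.15 = 301.8520 K; T2 = 42.0640 + 273.15 = 315.2140 K
k1 = A * exp(-Ea/(R*T1)) = 486975.8860 * exp(-70696.5390/(8.314*301.8520)) = 2.8394e-07 1/s
k2 = A * exp(-Ea/(R*T2)) = 486975.8860 * exp(-70696.5390/(8.314*315.2140)) = 9.3722e-07 1/s
k2/k1 = 9.3722e-07 / 2.8394e-07 = 3.3008


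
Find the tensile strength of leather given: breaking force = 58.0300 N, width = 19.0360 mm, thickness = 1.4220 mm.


Formula: TS = force / (width * thickness)
Substituting: TS = 58.0300 / (19.0360 * 1.4220)
Result: 2.1438 N/mm^2


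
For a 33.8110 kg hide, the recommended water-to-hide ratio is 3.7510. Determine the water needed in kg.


Formula: Water = hide_weight * ratio
Substituting: Water = 33.8110 * 3.7510
Result: 126.8251 kg


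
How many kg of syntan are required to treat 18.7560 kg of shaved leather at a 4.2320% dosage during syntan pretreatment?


Formula: Syntan = substrate * pct / 100
Substituting: Syntan = 18.7560 * 4.2320 / 100
Result: 0.7938 kg


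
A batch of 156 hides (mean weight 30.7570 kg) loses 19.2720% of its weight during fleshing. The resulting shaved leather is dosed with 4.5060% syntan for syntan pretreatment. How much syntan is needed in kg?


Total_raw = N * avg_wt = 156 * 30.7570 = 4798.0920 kg
Substrate = Total_raw * (1 - loss/100) = 4798.0920 * (1 - 19.2720/100) = 3873.4037 kg
Syntan = Substrate * pct / 100 = 3873.4037 * 4.5060 / 100 = 174.5356 kg


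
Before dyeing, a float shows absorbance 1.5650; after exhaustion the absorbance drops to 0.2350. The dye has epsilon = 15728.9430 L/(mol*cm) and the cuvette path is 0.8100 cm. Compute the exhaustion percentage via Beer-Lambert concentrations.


c_initial = A_i / (epsilon * l) = 1.5650 / (15728.9430 * 0.8100) = 1.2284e-04 mol/L
c_final = A_f / (epsilon * l) = 0.2350 / (15728.9430 * 0.8100) = 1.8445e-05 mol/L
Exhaustion = (c_initial - c_final) / c_initial * 100 = (1.2284e-04 - 1.8445e-05) / 1.2284e-04 * 100 = 84.9840 %


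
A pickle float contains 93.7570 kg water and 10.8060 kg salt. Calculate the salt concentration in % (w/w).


Formula: Conc = salt / (water + salt) * 100
Substituting: Conc = 10.8060 / (93.7570 + 10.8060) * 100
Result: 10.3344 %


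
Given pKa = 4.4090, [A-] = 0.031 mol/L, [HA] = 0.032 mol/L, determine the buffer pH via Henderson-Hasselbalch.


ratio = [A-] / [HA] = 0.031 / 0.032 = 0.9688
log10(ratio) = -0.0137883
pH = pKa + log10(ratio) = 4.4090 - 0.0137883 = 4.3952


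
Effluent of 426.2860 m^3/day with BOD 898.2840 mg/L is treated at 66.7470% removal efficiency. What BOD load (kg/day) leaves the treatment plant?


Load_in = volume * conc / 1000 = 426.2860 * 898.2840 / 1000 = 382.9259 kg/day
Removed = Load_in * eff / 100 = 382.9259 * 66.7470 / 100 = 255.5915 kg/day
Load_out = Load_in - Removed = 382.9259 - 255.5915 = 127.3343 kg/day


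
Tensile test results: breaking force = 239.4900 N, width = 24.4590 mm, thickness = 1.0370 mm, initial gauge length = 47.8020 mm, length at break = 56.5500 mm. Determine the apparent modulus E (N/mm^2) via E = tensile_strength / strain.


TS = F / (w * t) = 239.4900 / (24.4590 * 1.0370) = 9.4421 N/mm^2
strain = (Lf - L0) / L0 = (56.5500 - 47.8020) / 47.8020 = 0.1830
E = TS / strain = 9.4421 / 0.1830 = 51.5950 N/mm^2


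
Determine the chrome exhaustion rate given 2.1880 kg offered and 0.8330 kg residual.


Formula: Uptake = (offered - residual) / offered * 100
Substituting: Uptake = (2.1880 - 0.8330) / 2.1880 * 100
Result: 61.9287 %


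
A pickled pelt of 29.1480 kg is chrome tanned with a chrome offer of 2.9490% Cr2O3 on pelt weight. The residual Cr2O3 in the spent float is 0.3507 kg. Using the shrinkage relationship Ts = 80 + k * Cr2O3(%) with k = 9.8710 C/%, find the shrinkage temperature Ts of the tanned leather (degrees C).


Offered = pelt * offer_pct / 100 = 29.1480 * 2.9490 / 100 = 0.8596 kg
Uptake = offered - residual = 0.8596 - 0.3507 = 0.5089 kg
Cr2O3% on pelt = uptake / pelt * 100 = 0.5089 / 29.1480 * 100 = 1.7458 %
Ts = 80 + k * Cr2O3% = 80 + 9.8710 * 1.7458 = 97.2331 C


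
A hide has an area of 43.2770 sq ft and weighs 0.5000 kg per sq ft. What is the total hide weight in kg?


Formula: Weight = area * weight_per_sqft
Substituting: Weight = 43.2770 * 0.5000
Result: 21.6385 kg


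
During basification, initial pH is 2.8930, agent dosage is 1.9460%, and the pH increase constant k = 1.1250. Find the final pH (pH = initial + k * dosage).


Formula: pH_final = pH_initial + k * base_pct
Substituting: pH_final = 2.8930 + 1.1250 * 1.9460
Result: 5.0823


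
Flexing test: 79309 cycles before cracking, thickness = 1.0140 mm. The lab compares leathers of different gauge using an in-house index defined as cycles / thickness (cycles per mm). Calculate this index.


Formula: Index = cycles / thickness
Substituting: Index = 79309 / 1.0140
Result: 78214.0039 cycles/mm


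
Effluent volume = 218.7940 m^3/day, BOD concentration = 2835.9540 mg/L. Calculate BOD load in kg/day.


Formula: BOD_load = volume * conc / 1000
Substituting: BOD_load = 218.7940 * 2835.9540 / 1000
Result: 620.4897 kg/day


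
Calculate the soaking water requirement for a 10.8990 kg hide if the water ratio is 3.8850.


Formula: Water = hide_weight * ratio
Substituting: Water = 10.8990 * 3.8850
Result: 42.3426 kg


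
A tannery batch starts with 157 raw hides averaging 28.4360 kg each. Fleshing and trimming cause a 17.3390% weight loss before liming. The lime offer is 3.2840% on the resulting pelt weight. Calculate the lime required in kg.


Total_raw = N * avg_wt = 157 * 28.4360 = 4464.4520 kg
Substrate = Total_raw * (1 - loss/100) = 4464.4520 * (1 - 17.3390/100) = 3690.3607 kg
Lime = Substrate * pct / 100 = 3690.3607 * 3.2840 / 100 = 121.1914 kg


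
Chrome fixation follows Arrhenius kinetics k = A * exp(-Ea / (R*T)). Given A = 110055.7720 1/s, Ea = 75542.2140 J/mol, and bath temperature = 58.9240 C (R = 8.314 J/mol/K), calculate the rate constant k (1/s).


T_K = T_C + 273.15 = 58.9240 + 273.15 = 332.0740 K
exponent = -Ea / (R * T_K) = -75542.2140 / (8.314 * 332.0740) = -27.3618
k = A * exp(exponent) = 110055.7720 * exp(-27.3618) = 1.4406e-07 1/s


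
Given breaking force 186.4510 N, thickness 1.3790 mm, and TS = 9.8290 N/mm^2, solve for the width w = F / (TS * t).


Formula: w = F / (TS * t)
Substituting: w = 186.4510 / (9.8290 * 1.3790)
Result: 13.7560 mm


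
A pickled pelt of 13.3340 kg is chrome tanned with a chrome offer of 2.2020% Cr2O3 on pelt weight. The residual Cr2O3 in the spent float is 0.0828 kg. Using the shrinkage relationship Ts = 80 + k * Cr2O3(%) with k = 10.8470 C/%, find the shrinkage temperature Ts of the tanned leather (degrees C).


Offered = pelt * offer_pct / 100 = 13.3340 * 2.2020 / 100 = 0.2936 kg
Uptake = offered - residual = 0.2936 - 0.0828 = 0.2108 kg
Cr2O3% on pelt = uptake / pelt * 100 = 0.2108 / 13.3340 * 100 = 1.5810 %
Ts = 80 + k * Cr2O3% = 80 + 10.8470 * 1.5810 = 97.1494 C


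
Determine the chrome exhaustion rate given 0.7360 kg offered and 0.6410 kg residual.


Formula: Uptake = (offered - residual) / offered * 100
Substituting: Uptake = (0.7360 - 0.6410) / 0.7360 * 100
Result: 12.9076 %


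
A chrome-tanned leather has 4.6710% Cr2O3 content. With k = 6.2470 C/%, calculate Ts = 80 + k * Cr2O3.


Formula: Ts = 80 + k * Cr2O3
Substituting: Ts = 80 + 6.2470 * 4.6710
Result: 109.1797 C


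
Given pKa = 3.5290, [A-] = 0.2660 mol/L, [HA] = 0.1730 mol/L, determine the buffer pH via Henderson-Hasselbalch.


ratio = [A-] / [HA] = 0.2660 / 0.1730 = 1.5376
log10(ratio) = 0.1868
pH = pKa + log10(ratio) = 3.5290 + 0.1868 = 3.7158


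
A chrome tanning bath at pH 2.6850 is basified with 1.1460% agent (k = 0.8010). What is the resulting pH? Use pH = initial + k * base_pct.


Formula: pH_final = pH_initial + k * base_pct
Substituting: pH_final = 2.6850 + 0.8010 * 1.1460
Result: 3.6029


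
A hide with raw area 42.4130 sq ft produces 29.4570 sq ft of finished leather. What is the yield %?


Formula: Yield = finished / raw * 100
Substituting: Yield = 29.4570 / 42.4130 * 100
Result: 69.4528 %


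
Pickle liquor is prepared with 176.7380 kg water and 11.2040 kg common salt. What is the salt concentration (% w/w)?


Formula: Conc = salt / (water + salt) * 100
Substituting: Conc = 11.2040 / (176.7380 + 11.2040) * 100
Result: 5.9614 %


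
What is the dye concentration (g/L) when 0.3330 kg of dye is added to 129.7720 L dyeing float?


Formula: Conc = dye_mass(kg) / volume(L) * 1000
Substituting: Conc = 0.3330 / 129.7720 * 1000
Result: 2.5660 g/L


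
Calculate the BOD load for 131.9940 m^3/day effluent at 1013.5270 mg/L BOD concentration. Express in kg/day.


Formula: BOD_load = volume * conc / 1000
Substituting: BOD_load = 131.9940 * 1013.5270 / 1000
Result: 133.7795 kg/day


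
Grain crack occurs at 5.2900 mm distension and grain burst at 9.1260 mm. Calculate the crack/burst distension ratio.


Formula: Ratio = crack / burst
Substituting: Ratio = 5.2900 / 9.1260
Result: 0.5797


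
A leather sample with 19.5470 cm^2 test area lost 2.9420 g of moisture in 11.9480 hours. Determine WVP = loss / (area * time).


Formula: WVP = loss / (area * time)
Substituting: WVP = 2.9420 / (19.5470 * 11.9480)
Result: 0.012597 g/(cm^2*hr)


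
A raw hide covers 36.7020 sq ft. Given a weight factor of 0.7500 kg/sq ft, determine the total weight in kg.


Formula: Weight = area * weight_per_sqft
Substituting: Weight = 36.7020 * 0.7500
Result: 27.5265 kg


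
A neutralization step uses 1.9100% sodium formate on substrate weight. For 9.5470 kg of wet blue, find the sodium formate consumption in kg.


Formula: Neutralizer = substrate * pct / 100
Substituting: Neutralizer = 9.5470 * 1.9100 / 100
Result: 0.1823 kg


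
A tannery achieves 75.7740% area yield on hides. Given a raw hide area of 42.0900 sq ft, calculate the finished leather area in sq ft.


Formula: finished = raw * yield / 100
Substituting: finished = 42.0900 * 75.7740 / 100
Result: 31.8933 sq ft
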